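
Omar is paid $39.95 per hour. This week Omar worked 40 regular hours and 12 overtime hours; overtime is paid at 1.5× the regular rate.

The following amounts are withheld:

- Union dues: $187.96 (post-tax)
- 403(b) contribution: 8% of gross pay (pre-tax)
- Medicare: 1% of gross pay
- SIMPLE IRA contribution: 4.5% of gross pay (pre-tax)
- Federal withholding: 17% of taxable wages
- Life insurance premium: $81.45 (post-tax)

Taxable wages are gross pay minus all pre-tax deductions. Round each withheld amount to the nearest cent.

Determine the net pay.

Regular pay: 40 × $39.95 = $1,598.00
Overtime pay: 12 × $39.95 × 1.5 = $719.10
Gross pay = $1,598.00 + $719.10 = $2,317.10
403(b) contribution: $2,317.10 × 0.08 = $185.37
SIMPLE IRA contribution: $2,317.10 × 0.045 = $104.27
Pre-tax total = $185.37 + $104.27 = $289.64
Taxable wages = $2,317.10 − $289.64 = $2,027.46
Federal withholding: $2,027.46 × 0.17 = $344.67
Medicare: $2,317.10 × 0.01 = $23.17
Union dues: $187.96
Life insurance premium: $81.45
Total deductions = $185.37 + $104.27 + $344.67 + $23.17 + $187.96 + $81.45 = $926.89
Net pay = $2,317.10 − $926.89 = $1,390.21

$1,390.21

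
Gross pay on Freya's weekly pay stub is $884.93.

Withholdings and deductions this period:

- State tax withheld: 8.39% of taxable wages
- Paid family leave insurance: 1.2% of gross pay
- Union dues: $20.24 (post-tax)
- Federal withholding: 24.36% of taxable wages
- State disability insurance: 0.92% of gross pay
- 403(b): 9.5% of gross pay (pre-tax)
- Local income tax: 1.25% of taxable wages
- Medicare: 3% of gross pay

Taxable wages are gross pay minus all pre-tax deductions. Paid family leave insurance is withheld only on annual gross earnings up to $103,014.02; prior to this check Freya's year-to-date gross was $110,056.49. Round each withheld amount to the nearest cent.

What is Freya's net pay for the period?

403(b): $884.93 × 0.095 = $84.07
Taxable wages = $884.93 − $84.07 = $800.86
Local income tax: $800.86 × 0.0125 = $10.01
Federal withholding: $800.86 × 0.2436 = $195.09
State tax withheld: $800.86 × 0.0839 = $67.19
Medicare: $884.93 × 0.03 = $26.55
Paid family leave insurance: annual cap $103,014.02 already reached (YTD $110,056.49), so $0.00
State disability insurance: $884.93 × 0.0092 = $8.14
Union dues: $20.24
Total deductions = $84.07 + $10.01 + $195.09 + $67.19 + $26.55 + $0.00 + $8.14 + $20.24 = $411.29
Net pay = $884.93 − $411.29 = $473.64

$473.64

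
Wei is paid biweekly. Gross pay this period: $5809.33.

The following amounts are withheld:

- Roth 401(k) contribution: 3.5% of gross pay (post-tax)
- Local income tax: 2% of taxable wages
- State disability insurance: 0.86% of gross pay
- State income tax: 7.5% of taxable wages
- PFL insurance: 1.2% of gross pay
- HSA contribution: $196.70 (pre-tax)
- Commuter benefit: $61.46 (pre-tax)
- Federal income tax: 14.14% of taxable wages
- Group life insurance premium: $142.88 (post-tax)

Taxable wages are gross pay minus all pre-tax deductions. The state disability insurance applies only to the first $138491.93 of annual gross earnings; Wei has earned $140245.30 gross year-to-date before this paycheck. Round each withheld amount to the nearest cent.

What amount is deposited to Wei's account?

$3822.95

HSA contribution: $196.70
Commuter benefit: $61.46
Pre-tax total = $196.70 + $61.46 = $258.16
Taxable wages = $5809.33 − $258.16 = $5551.17
Local income tax: $5551.17 × 0.02 = $111.02
Federal income tax: $5551.17 × 0.1414 = $784.94
State income tax: $5551.17 × 0.075 = $416.34
State disability insurance: annual cap $138491.93 already reached (YTD $140245.30), so $0.00
PFL insurance: $5809.33 × 0.012 = $69.71
Roth 401(k) contribution: $5809.33 × 0.035 = $203.33
Group life insurance premium: $142.88
Total deductions = $196.70 + $61.46 + $111.02 + $784.94 + $416.34 + $0.00 + $69.71 + $203.33 + $142.88 = $1986.38
Net pay = $5809.33 − $1986.38 = $3822.95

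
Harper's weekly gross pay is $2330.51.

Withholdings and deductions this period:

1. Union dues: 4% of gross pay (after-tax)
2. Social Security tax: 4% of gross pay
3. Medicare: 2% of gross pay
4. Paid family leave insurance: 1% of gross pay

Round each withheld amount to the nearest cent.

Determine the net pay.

$2074.15

Paid family leave insurance: $2330.51 × 0.01 = $23.31
Medicare: $2330.51 × 0.02 = $46.61
Social Security tax: $2330.51 × 0.04 = $93.22
Union dues: $2330.51 × 0.04 = $93.22
Total deductions = $23.31 + $46.61 + $93.22 + $93.22 = $256.36
Net pay = $2330.51 − $256.36 = $2074.15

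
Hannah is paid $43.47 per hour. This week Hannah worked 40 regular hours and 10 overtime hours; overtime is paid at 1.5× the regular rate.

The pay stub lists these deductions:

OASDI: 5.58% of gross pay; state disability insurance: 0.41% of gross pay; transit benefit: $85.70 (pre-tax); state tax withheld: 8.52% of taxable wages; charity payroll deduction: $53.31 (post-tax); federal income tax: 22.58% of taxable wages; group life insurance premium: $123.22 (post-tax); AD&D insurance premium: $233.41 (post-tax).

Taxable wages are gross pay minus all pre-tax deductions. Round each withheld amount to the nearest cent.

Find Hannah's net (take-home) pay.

$1035.10

Regular pay: 40 × $43.47 = $1738.80
Overtime pay: 10 × $43.47 × 1.5 = $652.05
Gross pay = $1738.80 + $652.05 = $2390.85
Transit benefit: $85.70
Taxable wages = $2390.85 − $85.70 = $2305.15
Federal income tax: $2305.15 × 0.2258 = $520.50
State tax withheld: $2305.15 × 0.0852 = $196.40
State disability insurance: $2390.85 × 0.0041 = $9.80
OASDI: $2390.85 × 0.0558 = $133.41
Charity payroll deduction: $53.31
AD&D insurance premium: $233.41
Group life insurance premium: $123.22
Total deductions = $85.70 + $520.50 + $196.40 + $9.80 + $133.41 + $53.31 + $233.41 + $123.22 = $1355.75
Net pay = $2390.85 − $1355.75 = $1035.10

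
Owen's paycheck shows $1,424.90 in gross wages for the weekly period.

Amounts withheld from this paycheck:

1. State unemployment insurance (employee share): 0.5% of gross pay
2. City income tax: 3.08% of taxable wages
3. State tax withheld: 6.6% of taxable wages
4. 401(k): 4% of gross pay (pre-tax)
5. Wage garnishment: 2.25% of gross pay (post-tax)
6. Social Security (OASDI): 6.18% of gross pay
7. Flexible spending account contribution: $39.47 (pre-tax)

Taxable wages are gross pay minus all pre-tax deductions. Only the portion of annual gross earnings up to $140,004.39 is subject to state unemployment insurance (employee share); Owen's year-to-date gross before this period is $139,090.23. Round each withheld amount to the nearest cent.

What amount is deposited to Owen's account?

Flexible spending account contribution: $39.47
401(k): $1,424.90 × 0.04 = $57.00
Pre-tax total = $39.47 + $57.00 = $96.47
Taxable wages = $1,424.90 − $96.47 = $1,328.43
City income tax: $1,328.43 × 0.0308 = $40.92
State tax withheld: $1,328.43 × 0.066 = $87.68
Social Security (OASDI): $1,424.90 × 0.0618 = $88.06
State unemployment insurance (employee share): only $140,004.39 − $139,090.23 = $914.16 of this check is subject → $914.16 × 0.005 = $4.57
Wage garnishment: $1,424.90 × 0.0225 = $32.06
Total deductions = $39.47 + $57.00 + $40.92 + $87.68 + $88.06 + $4.57 + $32.06 = $349.76
Net pay = $1,424.90 − $349.76 = $1,075.14

$1,075.14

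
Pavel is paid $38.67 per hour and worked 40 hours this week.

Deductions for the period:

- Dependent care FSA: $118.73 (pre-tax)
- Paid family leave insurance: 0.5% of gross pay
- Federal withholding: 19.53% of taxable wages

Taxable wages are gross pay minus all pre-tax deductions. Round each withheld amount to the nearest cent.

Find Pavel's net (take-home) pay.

$1,141.44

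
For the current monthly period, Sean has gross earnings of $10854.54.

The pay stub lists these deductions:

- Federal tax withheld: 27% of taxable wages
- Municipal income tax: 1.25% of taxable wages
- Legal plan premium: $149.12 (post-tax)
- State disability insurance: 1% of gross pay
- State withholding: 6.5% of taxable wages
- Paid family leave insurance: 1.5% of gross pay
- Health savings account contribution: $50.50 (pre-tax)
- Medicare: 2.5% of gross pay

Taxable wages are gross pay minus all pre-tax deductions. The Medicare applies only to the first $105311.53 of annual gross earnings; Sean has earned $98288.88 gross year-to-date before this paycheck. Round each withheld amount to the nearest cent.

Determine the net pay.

Health savings account contribution: $50.50
Taxable wages = $10854.54 − $50.50 = $10804.04
Federal tax withheld: $10804.04 × 0.27 = $2917.09
Municipal income tax: $10804.04 × 0.0125 = $135.05
State withholding: $10804.04 × 0.065 = $702.26
State disability insurance: $10854.54 × 0.01 = $108.55
Medicare: only $105311.53 − $98288.88 = $7022.65 of this check is subject → $7022.65 × 0.025 = $175.57
Paid family leave insurance: $10854.54 × 0.015 = $162.82
Legal plan premium: $149.12
Total deductions = $50.50 + $2917.09 + $135.05 + $702.26 + $108.55 + $175.57 + $162.82 + $149.12 = $4400.96
Net pay = $10854.54 − $4400.96 = $6453.58

$6453.58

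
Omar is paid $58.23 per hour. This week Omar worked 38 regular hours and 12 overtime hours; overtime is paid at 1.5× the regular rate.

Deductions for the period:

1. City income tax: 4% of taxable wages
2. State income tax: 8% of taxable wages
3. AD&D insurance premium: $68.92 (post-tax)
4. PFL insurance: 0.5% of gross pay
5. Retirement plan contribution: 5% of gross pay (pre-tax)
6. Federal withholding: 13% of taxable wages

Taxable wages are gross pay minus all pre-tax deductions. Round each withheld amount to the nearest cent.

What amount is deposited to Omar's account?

Regular pay: 38 × $58.23 = $2,212.74
Overtime pay: 12 × $58.23 × 1.5 = $1,048.14
Gross pay = $2,212.74 + $1,048.14 = $3,260.88
Retirement plan contribution: $3,260.88 × 0.05 = $163.04
Taxable wages = $3,260.88 − $163.04 = $3,097.84
State income tax: $3,097.84 × 0.08 = $247.83
City income tax: $3,097.84 × 0.04 = $123.91
Federal withholding: $3,097.84 × 0.13 = $402.72
PFL insurance: $3,260.88 × 0.005 = $16.30
AD&D insurance premium: $68.92
Total deductions = $163.04 + $247.83 + $123.91 + $402.72 + $16.30 + $68.92 = $1,022.72
Net pay = $3,260.88 − $1,022.72 = $2,238.16

$2,238.16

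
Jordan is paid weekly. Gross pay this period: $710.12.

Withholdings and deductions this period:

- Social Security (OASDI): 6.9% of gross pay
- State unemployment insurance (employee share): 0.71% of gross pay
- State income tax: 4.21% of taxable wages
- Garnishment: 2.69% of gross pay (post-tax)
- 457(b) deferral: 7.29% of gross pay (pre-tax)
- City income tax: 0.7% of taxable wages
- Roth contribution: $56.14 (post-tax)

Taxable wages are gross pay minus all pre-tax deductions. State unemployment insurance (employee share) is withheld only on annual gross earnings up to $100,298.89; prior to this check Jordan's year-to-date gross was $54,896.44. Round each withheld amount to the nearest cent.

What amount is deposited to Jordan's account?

457(b) deferral: $710.12 × 0.0729 = $51.77
Taxable wages = $710.12 − $51.77 = $658.35
City income tax: $658.35 × 0.007 = $4.61
State income tax: $658.35 × 0.0421 = $27.72
State unemployment insurance (employee share): cap not yet reached, full $710.12 is subject → $710.12 × 0.0071 = $5.04
Social Security (OASDI): $710.12 × 0.069 = $49.00
Garnishment: $710.12 × 0.0269 = $19.10
Roth contribution: $56.14
Total deductions = $51.77 + $4.61 + $27.72 + $5.04 + $49.00 + $19.10 + $56.14 = $213.38
Net pay = $710.12 − $213.38 = $496.74

$496.74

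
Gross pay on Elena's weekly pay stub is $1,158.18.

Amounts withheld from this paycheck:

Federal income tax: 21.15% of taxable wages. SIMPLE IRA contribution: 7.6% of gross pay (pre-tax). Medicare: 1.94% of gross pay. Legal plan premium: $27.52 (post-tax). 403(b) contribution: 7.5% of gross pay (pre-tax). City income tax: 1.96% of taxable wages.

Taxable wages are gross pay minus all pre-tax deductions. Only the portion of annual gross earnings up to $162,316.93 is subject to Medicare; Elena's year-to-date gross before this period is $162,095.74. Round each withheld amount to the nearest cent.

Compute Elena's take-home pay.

$724.25

403(b) contribution: $1,158.18 × 0.075 = $86.86
SIMPLE IRA contribution: $1,158.18 × 0.076 = $88.02
Pre-tax total = $86.86 + $88.02 = $174.88
Taxable wages = $1,158.18 − $174.88 = $983.30
Federal income tax: $983.30 × 0.2115 = $207.97
City income tax: $983.30 × 0.0196 = $19.27
Medicare: only $162,316.93 − $162,095.74 = $221.19 of this check is subject → $221.19 × 0.0194 = $4.29
Legal plan premium: $27.52
Total deductions = $86.86 + $88.02 + $207.97 + $19.27 + $4.29 + $27.52 = $433.93
Net pay = $1,158.18 − $433.93 = $724.25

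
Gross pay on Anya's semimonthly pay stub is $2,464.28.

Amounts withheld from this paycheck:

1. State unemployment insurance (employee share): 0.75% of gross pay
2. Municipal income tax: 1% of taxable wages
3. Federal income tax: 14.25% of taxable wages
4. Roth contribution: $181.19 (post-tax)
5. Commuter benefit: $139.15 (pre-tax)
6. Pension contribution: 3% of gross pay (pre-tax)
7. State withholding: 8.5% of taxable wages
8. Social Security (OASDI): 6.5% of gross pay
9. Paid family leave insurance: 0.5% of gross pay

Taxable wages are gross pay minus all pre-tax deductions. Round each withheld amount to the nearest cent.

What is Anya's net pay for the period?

Commuter benefit: $139.15
Pension contribution: $2,464.28 × 0.03 = $73.93
Pre-tax total = $139.15 + $73.93 = $213.08
Taxable wages = $2,464.28 − $213.08 = $2,251.20
State withholding: $2,251.20 × 0.085 = $191.35
Federal income tax: $2,251.20 × 0.1425 = $320.80
Municipal income tax: $2,251.20 × 0.01 = $22.51
Paid family leave insurance: $2,464.28 × 0.005 = $12.32
Social Security (OASDI): $2,464.28 × 0.065 = $160.18
State unemployment insurance (employee share): $2,464.28 × 0.0075 = $18.48
Roth contribution: $181.19
Total deductions = $139.15 + $73.93 + $191.35 + $320.80 + $22.51 + $12.32 + $160.18 + $18.48 + $181.19 = $1,119.91
Net pay = $2,464.28 − $1,119.91 = $1,344.37

$1,344.37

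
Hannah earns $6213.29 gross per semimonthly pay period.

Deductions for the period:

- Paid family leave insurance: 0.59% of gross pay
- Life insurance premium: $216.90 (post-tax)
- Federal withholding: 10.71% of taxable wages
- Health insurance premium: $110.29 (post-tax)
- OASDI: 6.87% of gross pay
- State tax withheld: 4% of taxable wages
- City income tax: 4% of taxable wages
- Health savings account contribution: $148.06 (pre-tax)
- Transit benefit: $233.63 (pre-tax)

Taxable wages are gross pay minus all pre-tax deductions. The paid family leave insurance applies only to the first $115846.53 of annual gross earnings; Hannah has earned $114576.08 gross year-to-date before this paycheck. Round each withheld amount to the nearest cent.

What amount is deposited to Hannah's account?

$3978.98

Transit benefit: $233.63
Health savings account contribution: $148.06
Pre-tax total = $233.63 + $148.06 = $381.69
Taxable wages = $6213.29 − $381.69 = $5831.60
City income tax: $5831.60 × 0.04 = $233.26
Federal withholding: $5831.60 × 0.1071 = $624.56
State tax withheld: $5831.60 × 0.04 = $233.26
OASDI: $6213.29 × 0.0687 = $426.85
Paid family leave insurance: only $115846.53 − $114576.08 = $1270.45 of this check is subject → $1270.45 × 0.0059 = $7.50
Life insurance premium: $216.90
Health insurance premium: $110.29
Total deductions = $233.63 + $148.06 + $233.26 + $624.56 + $233.26 + $426.85 + $7.50 + $216.90 + $110.29 = $2234.31
Net pay = $6213.29 − $2234.31 = $3978.98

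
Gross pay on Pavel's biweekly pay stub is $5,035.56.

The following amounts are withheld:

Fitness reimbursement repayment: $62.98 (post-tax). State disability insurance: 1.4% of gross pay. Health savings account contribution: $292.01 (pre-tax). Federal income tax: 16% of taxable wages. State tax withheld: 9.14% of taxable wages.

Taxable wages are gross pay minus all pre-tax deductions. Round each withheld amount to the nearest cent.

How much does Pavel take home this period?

$3,417.54

Health savings account contribution: $292.01
Taxable wages = $5,035.56 − $292.01 = $4,743.55
Federal income tax: $4,743.55 × 0.16 = $758.97
State tax withheld: $4,743.55 × 0.0914 = $433.56
State disability insurance: $5,035.56 × 0.014 = $70.50
Fitness reimbursement repayment: $62.98
Total deductions = $292.01 + $758.97 + $433.56 + $70.50 + $62.98 = $1,618.02
Net pay = $5,035.56 − $1,618.02 = $3,417.54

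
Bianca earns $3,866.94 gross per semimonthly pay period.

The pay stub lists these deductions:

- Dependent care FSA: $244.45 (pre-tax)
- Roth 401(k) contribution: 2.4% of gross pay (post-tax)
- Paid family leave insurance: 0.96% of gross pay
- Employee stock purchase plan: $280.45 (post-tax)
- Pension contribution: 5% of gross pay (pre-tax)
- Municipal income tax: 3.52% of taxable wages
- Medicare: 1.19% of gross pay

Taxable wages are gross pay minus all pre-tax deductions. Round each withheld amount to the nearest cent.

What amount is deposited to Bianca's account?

Dependent care FSA: $244.45
Pension contribution: $3,866.94 × 0.05 = $193.35
Pre-tax total = $244.45 + $193.35 = $437.80
Taxable wages = $3,866.94 − $437.80 = $3,429.14
Municipal income tax: $3,429.14 × 0.0352 = $120.71
Paid family leave insurance: $3,866.94 × 0.0096 = $37.12
Medicare: $3,866.94 × 0.0119 = $46.02
Employee stock purchase plan: $280.45
Roth 401(k) contribution: $3,866.94 × 0.024 = $92.81
Total deductions = $244.45 + $193.35 + $120.71 + $37.12 + $46.02 + $280.45 + $92.81 = $1,014.91
Net pay = $3,866.94 − $1,014.91 = $2,852.03

$2,852.03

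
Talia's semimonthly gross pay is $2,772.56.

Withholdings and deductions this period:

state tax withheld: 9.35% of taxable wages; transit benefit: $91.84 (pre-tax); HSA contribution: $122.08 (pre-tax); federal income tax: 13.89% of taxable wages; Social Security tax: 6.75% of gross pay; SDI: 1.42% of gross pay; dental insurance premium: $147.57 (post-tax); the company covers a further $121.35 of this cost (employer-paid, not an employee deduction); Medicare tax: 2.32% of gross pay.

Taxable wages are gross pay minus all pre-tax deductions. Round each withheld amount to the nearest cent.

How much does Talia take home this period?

Transit benefit: $91.84
HSA contribution: $122.08
Pre-tax total = $91.84 + $122.08 = $213.92
Taxable wages = $2,772.56 − $213.92 = $2,558.64
State tax withheld: $2,558.64 × 0.0935 = $239.23
Federal income tax: $2,558.64 × 0.1389 = $355.40
SDI: $2,772.56 × 0.0142 = $39.37
Social Security tax: $2,772.56 × 0.0675 = $187.15
Medicare tax: $2,772.56 × 0.0232 = $64.32
Dental insurance premium: $147.57
(Employer's $121.35 toward dental insurance premium is not withheld from the employee.)
Total deductions = $91.84 + $122.08 + $239.23 + $355.40 + $39.37 + $187.15 + $64.32 + $147.57 = $1,246.96
Net pay = $2,772.56 − $1,246.96 = $1,525.60

$1,525.60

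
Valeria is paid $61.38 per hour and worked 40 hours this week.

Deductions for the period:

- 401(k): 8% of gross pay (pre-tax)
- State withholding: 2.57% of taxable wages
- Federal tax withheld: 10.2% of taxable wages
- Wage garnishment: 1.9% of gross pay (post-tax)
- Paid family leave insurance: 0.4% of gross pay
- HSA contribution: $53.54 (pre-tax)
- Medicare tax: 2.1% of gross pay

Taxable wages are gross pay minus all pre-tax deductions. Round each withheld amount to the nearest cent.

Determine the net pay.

Gross pay: 40 × $61.38 = $2,455.20
401(k): $2,455.20 × 0.08 = $196.42
HSA contribution: $53.54
Pre-tax total = $196.42 + $53.54 = $249.96
Taxable wages = $2,455.20 − $249.96 = $2,205.24
State withholding: $2,205.24 × 0.0257 = $56.67
Federal tax withheld: $2,205.24 × 0.102 = $224.93
Medicare tax: $2,455.20 × 0.021 = $51.56
Paid family leave insurance: $2,455.20 × 0.004 = $9.82
Wage garnishment: $2,455.20 × 0.019 = $46.65
Total deductions = $196.42 + $53.54 + $56.67 + $224.93 + $51.56 + $9.82 + $46.65 = $639.59
Net pay = $2,455.20 − $639.59 = $1,815.61

$1,815.61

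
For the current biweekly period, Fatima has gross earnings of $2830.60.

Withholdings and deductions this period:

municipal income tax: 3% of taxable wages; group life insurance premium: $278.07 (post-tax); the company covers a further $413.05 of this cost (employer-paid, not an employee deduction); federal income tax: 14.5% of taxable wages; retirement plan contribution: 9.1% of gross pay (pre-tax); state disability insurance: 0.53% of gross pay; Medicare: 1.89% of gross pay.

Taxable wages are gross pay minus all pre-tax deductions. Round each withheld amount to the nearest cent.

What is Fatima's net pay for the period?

Retirement plan contribution: $2830.60 × 0.091 = $257.58
Taxable wages = $2830.60 − $257.58 = $2573.02
Federal income tax: $2573.02 × 0.145 = $373.09
Municipal income tax: $2573.02 × 0.03 = $77.19
Medicare: $2830.60 × 0.0189 = $53.50
State disability insurance: $2830.60 × 0.0053 = $15.00
Group life insurance premium: $278.07
(Employer's $413.05 toward group life insurance premium is not withheld from the employee.)
Total deductions = $257.58 + $373.09 + $77.19 + $53.50 + $15.00 + $278.07 = $1054.43
Net pay = $2830.60 − $1054.43 = $1776.17

$1776.17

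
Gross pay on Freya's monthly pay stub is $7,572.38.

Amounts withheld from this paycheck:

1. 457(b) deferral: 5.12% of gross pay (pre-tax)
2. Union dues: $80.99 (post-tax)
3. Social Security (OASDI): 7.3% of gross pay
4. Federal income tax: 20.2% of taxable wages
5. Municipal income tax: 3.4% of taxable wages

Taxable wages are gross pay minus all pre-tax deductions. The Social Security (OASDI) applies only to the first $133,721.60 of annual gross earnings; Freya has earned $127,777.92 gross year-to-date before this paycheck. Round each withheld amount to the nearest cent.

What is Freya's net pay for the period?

457(b) deferral: $7,572.38 × 0.0512 = $387.71
Taxable wages = $7,572.38 − $387.71 = $7,184.67
Municipal income tax: $7,184.67 × 0.034 = $244.28
Federal income tax: $7,184.67 × 0.202 = $1,451.30
Social Security (OASDI): only $133,721.60 − $127,777.92 = $5,943.68 of this check is subject → $5,943.68 × 0.073 = $433.89
Union dues: $80.99
Total deductions = $387.71 + $244.28 + $1,451.30 + $433.89 + $80.99 = $2,598.17
Net pay = $7,572.38 − $2,598.17 = $4,974.21

$4,974.21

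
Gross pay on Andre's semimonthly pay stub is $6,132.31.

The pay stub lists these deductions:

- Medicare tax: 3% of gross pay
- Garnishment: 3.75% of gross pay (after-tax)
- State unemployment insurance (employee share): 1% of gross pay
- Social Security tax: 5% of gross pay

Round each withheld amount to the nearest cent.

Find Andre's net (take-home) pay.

$5,350.44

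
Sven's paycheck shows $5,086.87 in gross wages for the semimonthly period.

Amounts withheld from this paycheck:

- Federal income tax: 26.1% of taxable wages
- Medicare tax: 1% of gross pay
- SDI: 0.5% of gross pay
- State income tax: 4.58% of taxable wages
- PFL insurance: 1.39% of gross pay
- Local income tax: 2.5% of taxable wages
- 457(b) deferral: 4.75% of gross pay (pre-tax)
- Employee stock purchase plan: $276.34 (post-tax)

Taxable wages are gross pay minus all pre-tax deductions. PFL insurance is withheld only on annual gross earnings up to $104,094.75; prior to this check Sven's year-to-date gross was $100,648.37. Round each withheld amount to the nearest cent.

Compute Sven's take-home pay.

$2,837.05

457(b) deferral: $5,086.87 × 0.0475 = $241.63
Taxable wages = $5,086.87 − $241.63 = $4,845.24
Local income tax: $4,845.24 × 0.025 = $121.13
Federal income tax: $4,845.24 × 0.261 = $1,264.61
State income tax: $4,845.24 × 0.0458 = $221.91
PFL insurance: only $104,094.75 − $100,648.37 = $3,446.38 of this check is subject → $3,446.38 × 0.0139 = $47.90
SDI: $5,086.87 × 0.005 = $25.43
Medicare tax: $5,086.87 × 0.01 = $50.87
Employee stock purchase plan: $276.34
Total deductions = $241.63 + $121.13 + $1,264.61 + $221.91 + $47.90 + $25.43 + $50.87 + $276.34 = $2,249.82
Net pay = $5,086.87 − $2,249.82 = $2,837.05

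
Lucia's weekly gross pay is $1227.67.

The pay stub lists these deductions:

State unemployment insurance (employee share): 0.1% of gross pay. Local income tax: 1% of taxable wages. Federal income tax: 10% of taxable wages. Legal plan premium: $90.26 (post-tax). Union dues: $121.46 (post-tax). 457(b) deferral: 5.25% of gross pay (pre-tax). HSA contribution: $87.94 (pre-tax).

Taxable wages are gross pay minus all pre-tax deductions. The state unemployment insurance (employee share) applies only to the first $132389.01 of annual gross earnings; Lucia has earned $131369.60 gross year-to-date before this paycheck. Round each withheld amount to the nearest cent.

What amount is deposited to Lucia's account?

$744.26

457(b) deferral: $1227.67 × 0.0525 = $64.45
HSA contribution: $87.94
Pre-tax total = $64.45 + $87.94 = $152.39
Taxable wages = $1227.67 − $152.39 = $1075.28
Federal income tax: $1075.28 × 0.1 = $107.53
Local income tax: $1075.28 × 0.01 = $10.75
State unemployment insurance (employee share): only $132389.01 − $131369.60 = $1019.41 of this check is subject → $1019.41 × 0.001 = $1.02
Legal plan premium: $90.26
Union dues: $121.46
Total deductions = $64.45 + $87.94 + $107.53 + $10.75 + $1.02 + $90.26 + $121.46 = $483.41
Net pay = $1227.67 − $483.41 = $744.26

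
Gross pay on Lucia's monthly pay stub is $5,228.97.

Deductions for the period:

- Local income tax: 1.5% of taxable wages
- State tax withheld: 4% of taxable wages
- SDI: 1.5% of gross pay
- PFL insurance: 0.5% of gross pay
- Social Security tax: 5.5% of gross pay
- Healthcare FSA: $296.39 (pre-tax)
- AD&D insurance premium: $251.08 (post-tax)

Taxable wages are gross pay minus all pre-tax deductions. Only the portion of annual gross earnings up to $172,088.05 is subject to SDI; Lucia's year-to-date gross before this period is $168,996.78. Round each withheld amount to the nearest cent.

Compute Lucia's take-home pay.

Healthcare FSA: $296.39
Taxable wages = $5,228.97 − $296.39 = $4,932.58
State tax withheld: $4,932.58 × 0.04 = $197.30
Local income tax: $4,932.58 × 0.015 = $73.99
Social Security tax: $5,228.97 × 0.055 = $287.59
PFL insurance: $5,228.97 × 0.005 = $26.14
SDI: only $172,088.05 − $168,996.78 = $3,091.27 of this check is subject → $3,091.27 × 0.015 = $46.37
AD&D insurance premium: $251.08
Total deductions = $296.39 + $197.30 + $73.99 + $287.59 + $26.14 + $46.37 + $251.08 = $1,178.86
Net pay = $5,228.97 − $1,178.86 = $4,050.11

$4,050.11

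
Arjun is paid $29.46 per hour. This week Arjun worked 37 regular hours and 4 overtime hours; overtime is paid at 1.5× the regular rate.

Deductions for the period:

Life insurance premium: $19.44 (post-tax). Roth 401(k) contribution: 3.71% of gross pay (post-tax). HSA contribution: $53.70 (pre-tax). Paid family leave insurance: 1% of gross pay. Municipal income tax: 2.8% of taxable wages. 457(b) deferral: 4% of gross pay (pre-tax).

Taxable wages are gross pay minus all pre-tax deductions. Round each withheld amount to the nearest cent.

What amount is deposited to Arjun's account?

$1,050.75

Regular pay: 37 × $29.46 = $1,090.02
Overtime pay: 4 × $29.46 × 1.5 = $176.76
Gross pay = $1,090.02 + $176.76 = $1,266.78
457(b) deferral: $1,266.78 × 0.04 = $50.67
HSA contribution: $53.70
Pre-tax total = $50.67 + $53.70 = $104.37
Taxable wages = $1,266.78 − $104.37 = $1,162.41
Municipal income tax: $1,162.41 × 0.028 = $32.55
Paid family leave insurance: $1,266.78 × 0.01 = $12.67
Life insurance premium: $19.44
Roth 401(k) contribution: $1,266.78 × 0.0371 = $47.00
Total deductions = $50.67 + $53.70 + $32.55 + $12.67 + $19.44 + $47.00 = $216.03
Net pay = $1,266.78 − $216.03 = $1,050.75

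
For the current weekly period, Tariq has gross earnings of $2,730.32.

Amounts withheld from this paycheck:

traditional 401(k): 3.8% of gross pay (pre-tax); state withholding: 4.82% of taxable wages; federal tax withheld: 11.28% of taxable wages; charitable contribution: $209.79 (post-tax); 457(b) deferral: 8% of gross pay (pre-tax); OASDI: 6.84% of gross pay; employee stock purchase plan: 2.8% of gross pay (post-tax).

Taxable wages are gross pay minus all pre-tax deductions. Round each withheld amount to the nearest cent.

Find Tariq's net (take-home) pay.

Traditional 401(k): $2,730.32 × 0.038 = $103.75
457(b) deferral: $2,730.32 × 0.08 = $218.43
Pre-tax total = $103.75 + $218.43 = $322.18
Taxable wages = $2,730.32 − $322.18 = $2,408.14
Federal tax withheld: $2,408.14 × 0.1128 = $271.64
State withholding: $2,408.14 × 0.0482 = $116.07
OASDI: $2,730.32 × 0.0684 = $186.75
Charitable contribution: $209.79
Employee stock purchase plan: $2,730.32 × 0.028 = $76.45
Total deductions = $103.75 + $218.43 + $271.64 + $116.07 + $186.75 + $209.79 + $76.45 = $1,182.88
Net pay = $2,730.32 − $1,182.88 = $1,547.44

$1,547.44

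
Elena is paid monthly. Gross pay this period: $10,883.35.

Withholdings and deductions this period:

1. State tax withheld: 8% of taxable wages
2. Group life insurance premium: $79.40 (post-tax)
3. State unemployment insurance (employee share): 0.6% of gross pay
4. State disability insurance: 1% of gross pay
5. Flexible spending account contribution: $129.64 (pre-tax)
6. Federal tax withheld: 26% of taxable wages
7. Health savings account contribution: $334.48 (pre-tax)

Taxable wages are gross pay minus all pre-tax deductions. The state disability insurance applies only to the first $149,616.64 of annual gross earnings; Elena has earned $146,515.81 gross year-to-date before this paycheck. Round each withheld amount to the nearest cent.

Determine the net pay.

$6,700.98

Flexible spending account contribution: $129.64
Health savings account contribution: $334.48
Pre-tax total = $129.64 + $334.48 = $464.12
Taxable wages = $10,883.35 − $464.12 = $10,419.23
State tax withheld: $10,419.23 × 0.08 = $833.54
Federal tax withheld: $10,419.23 × 0.26 = $2,709.00
State unemployment insurance (employee share): $10,883.35 × 0.006 = $65.30
State disability insurance: only $149,616.64 − $146,515.81 = $3,100.83 of this check is subject → $3,100.83 × 0.01 = $31.01
Group life insurance premium: $79.40
Total deductions = $129.64 + $334.48 + $833.54 + $2,709.00 + $65.30 + $31.01 + $79.40 = $4,182.37
Net pay = $10,883.35 − $4,182.37 = $6,700.98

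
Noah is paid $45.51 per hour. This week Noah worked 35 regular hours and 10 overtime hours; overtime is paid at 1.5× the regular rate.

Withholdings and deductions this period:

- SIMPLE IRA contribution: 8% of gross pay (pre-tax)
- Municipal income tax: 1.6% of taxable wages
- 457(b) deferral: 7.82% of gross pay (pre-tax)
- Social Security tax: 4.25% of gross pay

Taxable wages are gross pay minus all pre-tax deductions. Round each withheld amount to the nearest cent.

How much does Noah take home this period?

Regular pay: 35 × $45.51 = $1592.85
Overtime pay: 10 × $45.51 × 1.5 = $682.65
Gross pay = $1592.85 + $682.65 = $2275.50
SIMPLE IRA contribution: $2275.50 × 0.08 = $182.04
457(b) deferral: $2275.50 × 0.0782 = $177.94
Pre-tax total = $182.04 + $177.94 = $359.98
Taxable wages = $2275.50 − $359.98 = $1915.52
Municipal income tax: $1915.52 × 0.016 = $30.65
Social Security tax: $2275.50 × 0.0425 = $96.71
Total deductions = $182.04 + $177.94 + $30.65 + $96.71 = $487.34
Net pay = $2275.50 − $487.34 = $1788.16

$1788.16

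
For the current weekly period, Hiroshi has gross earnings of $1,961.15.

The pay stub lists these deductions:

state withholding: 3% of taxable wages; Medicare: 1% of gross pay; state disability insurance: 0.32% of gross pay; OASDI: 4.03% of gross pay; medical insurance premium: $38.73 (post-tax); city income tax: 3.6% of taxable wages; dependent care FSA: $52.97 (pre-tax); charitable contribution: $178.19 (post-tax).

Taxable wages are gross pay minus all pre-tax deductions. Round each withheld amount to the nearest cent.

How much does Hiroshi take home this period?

Dependent care FSA: $52.97
Taxable wages = $1,961.15 − $52.97 = $1,908.18
City income tax: $1,908.18 × 0.036 = $68.69
State withholding: $1,908.18 × 0.03 = $57.25
State disability insurance: $1,961.15 × 0.0032 = $6.28
Medicare: $1,961.15 × 0.01 = $19.61
OASDI: $1,961.15 × 0.0403 = $79.03
Charitable contribution: $178.19
Medical insurance premium: $38.73
Total deductions = $52.97 + $68.69 + $57.25 + $6.28 + $19.61 + $79.03 + $178.19 + $38.73 = $500.75
Net pay = $1,961.15 − $500.75 = $1,460.40

$1,460.40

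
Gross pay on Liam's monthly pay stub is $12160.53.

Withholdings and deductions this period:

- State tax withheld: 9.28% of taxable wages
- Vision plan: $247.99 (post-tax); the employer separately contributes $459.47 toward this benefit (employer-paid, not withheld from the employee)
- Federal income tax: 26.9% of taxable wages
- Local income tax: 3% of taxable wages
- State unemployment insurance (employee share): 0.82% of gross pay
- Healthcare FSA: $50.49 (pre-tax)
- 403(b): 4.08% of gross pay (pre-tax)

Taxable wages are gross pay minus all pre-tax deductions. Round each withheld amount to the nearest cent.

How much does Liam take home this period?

$6715.85

403(b): $12160.53 × 0.0408 = $496.15
Healthcare FSA: $50.49
Pre-tax total = $496.15 + $50.49 = $546.64
Taxable wages = $12160.53 − $546.64 = $11613.89
Local income tax: $11613.89 × 0.03 = $348.42
Federal income tax: $11613.89 × 0.269 = $3124.14
State tax withheld: $11613.89 × 0.0928 = $1077.77
State unemployment insurance (employee share): $12160.53 × 0.0082 = $99.72
Vision plan: $247.99
(Employer's $459.47 toward vision plan is not withheld from the employee.)
Total deductions = $496.15 + $50.49 + $348.42 + $3124.14 + $1077.77 + $99.72 + $247.99 = $5444.68
Net pay = $12160.53 − $5444.68 = $6715.85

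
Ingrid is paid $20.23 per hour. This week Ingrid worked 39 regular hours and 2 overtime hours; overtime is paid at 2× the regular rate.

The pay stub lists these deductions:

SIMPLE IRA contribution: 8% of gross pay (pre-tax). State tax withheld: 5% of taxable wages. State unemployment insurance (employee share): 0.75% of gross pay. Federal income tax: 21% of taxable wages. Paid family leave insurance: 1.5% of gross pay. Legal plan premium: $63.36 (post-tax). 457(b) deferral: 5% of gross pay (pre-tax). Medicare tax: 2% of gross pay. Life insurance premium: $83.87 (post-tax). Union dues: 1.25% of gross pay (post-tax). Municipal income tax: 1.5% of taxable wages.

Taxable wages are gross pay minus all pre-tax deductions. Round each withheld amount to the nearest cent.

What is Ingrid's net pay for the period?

$353.62

Regular pay: 39 × $20.23 = $788.97
Overtime pay: 2 × $20.23 × 2 = $80.92
Gross pay = $788.97 + $80.92 = $869.89
457(b) deferral: $869.89 × 0.05 = $43.49
SIMPLE IRA contribution: $869.89 × 0.08 = $69.59
Pre-tax total = $43.49 + $69.59 = $113.08
Taxable wages = $869.89 − $113.08 = $756.81
Federal income tax: $756.81 × 0.21 = $158.93
Municipal income tax: $756.81 × 0.015 = $11.35
State tax withheld: $756.81 × 0.05 = $37.84
State unemployment insurance (employee share): $869.89 × 0.0075 = $6.52
Paid family leave insurance: $869.89 × 0.015 = $13.05
Medicare tax: $869.89 × 0.02 = $17.40
Legal plan premium: $63.36
Union dues: $869.89 × 0.0125 = $10.87
Life insurance premium: $83.87
Total deductions = $43.49 + $69.59 + $158.93 + $11.35 + $37.84 + $6.52 + $13.05 + $17.40 + $63.36 + $10.87 + $83.87 = $516.27
Net pay = $869.89 − $516.27 = $353.62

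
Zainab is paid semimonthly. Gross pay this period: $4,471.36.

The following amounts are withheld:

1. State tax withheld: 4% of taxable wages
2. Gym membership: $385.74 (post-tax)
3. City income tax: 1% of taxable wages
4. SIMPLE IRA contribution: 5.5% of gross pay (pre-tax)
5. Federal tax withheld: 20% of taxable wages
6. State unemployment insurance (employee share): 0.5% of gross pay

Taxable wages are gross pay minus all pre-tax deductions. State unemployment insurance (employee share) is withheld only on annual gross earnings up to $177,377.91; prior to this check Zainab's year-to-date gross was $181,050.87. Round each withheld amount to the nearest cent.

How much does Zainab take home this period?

SIMPLE IRA contribution: $4,471.36 × 0.055 = $245.92
Taxable wages = $4,471.36 − $245.92 = $4,225.44
City income tax: $4,225.44 × 0.01 = $42.25
State tax withheld: $4,225.44 × 0.04 = $169.02
Federal tax withheld: $4,225.44 × 0.2 = $845.09
State unemployment insurance (employee share): annual cap $177,377.91 already reached (YTD $181,050.87), so $0.00
Gym membership: $385.74
Total deductions = $245.92 + $42.25 + $169.02 + $845.09 + $0.00 + $385.74 = $1,688.02
Net pay = $4,471.36 − $1,688.02 = $2,783.34

$2,783.34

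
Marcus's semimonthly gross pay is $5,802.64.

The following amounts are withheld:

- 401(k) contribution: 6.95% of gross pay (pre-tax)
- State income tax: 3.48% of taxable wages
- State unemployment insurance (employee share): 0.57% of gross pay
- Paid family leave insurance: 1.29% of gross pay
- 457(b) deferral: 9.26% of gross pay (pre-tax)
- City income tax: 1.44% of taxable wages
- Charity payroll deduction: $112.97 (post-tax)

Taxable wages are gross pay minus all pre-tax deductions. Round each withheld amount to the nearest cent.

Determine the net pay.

401(k) contribution: $5,802.64 × 0.0695 = $403.28
457(b) deferral: $5,802.64 × 0.0926 = $537.32
Pre-tax total = $403.28 + $537.32 = $940.60
Taxable wages = $5,802.64 − $940.60 = $4,862.04
State income tax: $4,862.04 × 0.0348 = $169.20
City income tax: $4,862.04 × 0.0144 = $70.01
Paid family leave insurance: $5,802.64 × 0.0129 = $74.85
State unemployment insurance (employee share): $5,802.64 × 0.0057 = $33.08
Charity payroll deduction: $112.97
Total deductions = $403.28 + $537.32 + $169.20 + $70.01 + $74.85 + $33.08 + $112.97 = $1,400.71
Net pay = $5,802.64 − $1,400.71 = $4,401.93

$4,401.93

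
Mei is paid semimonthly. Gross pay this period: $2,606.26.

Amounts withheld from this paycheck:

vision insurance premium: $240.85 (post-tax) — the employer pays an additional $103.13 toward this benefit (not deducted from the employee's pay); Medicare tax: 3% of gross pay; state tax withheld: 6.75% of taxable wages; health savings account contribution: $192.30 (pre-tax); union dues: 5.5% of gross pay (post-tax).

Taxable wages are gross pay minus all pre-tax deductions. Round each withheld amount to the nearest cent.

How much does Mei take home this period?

Health savings account contribution: $192.30
Taxable wages = $2,606.26 − $192.30 = $2,413.96
State tax withheld: $2,413.96 × 0.0675 = $162.94
Medicare tax: $2,606.26 × 0.03 = $78.19
Vision insurance premium: $240.85
Union dues: $2,606.26 × 0.055 = $143.34
(Employer's $103.13 toward vision insurance premium is not withheld from the employee.)
Total deductions = $192.30 + $162.94 + $78.19 + $240.85 + $143.34 = $817.62
Net pay = $2,606.26 − $817.62 = $1,788.64

$1,788.64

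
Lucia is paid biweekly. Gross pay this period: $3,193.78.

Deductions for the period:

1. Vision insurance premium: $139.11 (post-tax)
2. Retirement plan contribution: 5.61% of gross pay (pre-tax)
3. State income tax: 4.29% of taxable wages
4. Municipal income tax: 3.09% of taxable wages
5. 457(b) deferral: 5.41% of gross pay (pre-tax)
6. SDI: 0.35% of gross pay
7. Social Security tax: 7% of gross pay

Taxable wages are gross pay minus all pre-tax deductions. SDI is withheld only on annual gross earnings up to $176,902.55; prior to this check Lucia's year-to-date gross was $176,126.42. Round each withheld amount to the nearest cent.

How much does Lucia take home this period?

457(b) deferral: $3,193.78 × 0.0541 = $172.78
Retirement plan contribution: $3,193.78 × 0.0561 = $179.17
Pre-tax total = $172.78 + $179.17 = $351.95
Taxable wages = $3,193.78 − $351.95 = $2,841.83
Municipal income tax: $2,841.83 × 0.0309 = $87.81
State income tax: $2,841.83 × 0.0429 = $121.91
SDI: only $176,902.55 − $176,126.42 = $776.13 of this check is subject → $776.13 × 0.0035 = $2.72
Social Security tax: $3,193.78 × 0.07 = $223.56
Vision insurance premium: $139.11
Total deductions = $172.78 + $179.17 + $87.81 + $121.91 + $2.72 + $223.56 + $139.11 = $927.06
Net pay = $3,193.78 − $927.06 = $2,266.72

$2,266.72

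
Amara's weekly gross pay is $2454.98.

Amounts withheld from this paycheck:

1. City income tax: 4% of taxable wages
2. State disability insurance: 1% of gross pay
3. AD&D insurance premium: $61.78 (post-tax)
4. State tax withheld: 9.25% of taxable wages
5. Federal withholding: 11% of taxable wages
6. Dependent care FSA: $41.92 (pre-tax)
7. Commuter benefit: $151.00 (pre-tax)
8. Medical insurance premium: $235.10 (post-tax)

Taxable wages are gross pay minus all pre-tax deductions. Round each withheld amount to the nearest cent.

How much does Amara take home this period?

$1392.08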